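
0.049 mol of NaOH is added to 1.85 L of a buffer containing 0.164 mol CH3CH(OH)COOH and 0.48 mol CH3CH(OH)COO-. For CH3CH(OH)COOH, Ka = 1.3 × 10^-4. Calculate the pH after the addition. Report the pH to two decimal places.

OH- converts CH3CH(OH)COOH to CH3CH(OH)COO-: CH3CH(OH)COOH → 0.115 mol, CH3CH(OH)COO- → 0.529 mol.
pKa = −log(1.3 × 10^-4) = 3.886
Henderson–Hasselbalch with mole ratio 0.529/0.115: pH = 3.886 + (+0.663)

pH = 4.55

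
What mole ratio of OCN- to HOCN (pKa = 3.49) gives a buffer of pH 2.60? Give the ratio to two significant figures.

pH = pKa + log(r) ⇒ log(r) = 2.60 − 3.49 = -0.89
r = [OCN-]/[HOCN] = 10^(-0.89) = 0.129

ratio = 0.13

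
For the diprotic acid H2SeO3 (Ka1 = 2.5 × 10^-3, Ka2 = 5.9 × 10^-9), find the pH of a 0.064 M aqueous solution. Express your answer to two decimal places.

pH = 1.94

Since Ka1 ≫ Ka2, the first ionization dominates [H+].
Ka1 = x²/(0.064 − x) = 2.5 × 10^-3
Solving the quadratic: x = (−Ka1 + √(Ka1² + 4·Ka1·C₀))/2 = 1.15 × 10^-2 M
pH = −log(1.15 × 10^-2) = 1.94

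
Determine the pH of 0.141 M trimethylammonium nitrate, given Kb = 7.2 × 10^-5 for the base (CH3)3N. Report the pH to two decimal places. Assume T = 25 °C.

(CH3)3NH+ is the conjugate acid of the weak base (CH3)3N.
Ka = Kw/Kb = 1.0×10^-14 / 7.2 × 10^-5 = 1.39 × 10^-10
Ka = [H+]²/(0.141 − [H+]) = 1.39 × 10^-10
Assume [H+] ≪ 0.141: [H+] ≈ √(1.39 × 10^-10 × 0.141) = 4.43 × 10^-6 M
Check: 0.0031% ionized — well under 5%, approximation valid.
pH = −log(4.43 × 10^-6) = 5.35

pH = 5.35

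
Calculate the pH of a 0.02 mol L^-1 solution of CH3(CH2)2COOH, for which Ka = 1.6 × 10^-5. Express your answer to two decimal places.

pH = 3.25

CH3(CH2)2COOH ⇌ CH3(CH2)2COO- + H+
Let x = [H+] at equilibrium. Ka = x²/(0.02 − x).
Assume x ≪ 0.02: x ≈ √(1.6 × 10^-5 × 0.02) = 5.66 × 10^-4 M
pH = −log[H+] = −log(5.66 × 10^-4) = 3.25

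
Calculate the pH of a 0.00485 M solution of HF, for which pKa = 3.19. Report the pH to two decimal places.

HF ⇌ F- + H+
Ka = 10^(−3.19) = 6.46 × 10^-4
Ka = [H+]²/(0.00485 − [H+]) = 6.46 × 10^-4
[H+] is not negligible relative to C₀; solve [H+]² + 0.000646·[H+] − 3.13e-06 = 0.
[H+] = (−Ka + √(Ka² + 4·Ka·C₀))/2 = 1.48 × 10^-3 M
pH = −log(1.48 × 10^-3) = 2.83

pH = 2.83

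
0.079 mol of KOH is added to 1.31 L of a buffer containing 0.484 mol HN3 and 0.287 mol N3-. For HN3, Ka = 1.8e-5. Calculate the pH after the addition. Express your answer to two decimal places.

OH- converts HN3 to N3-: HN3 → 0.405 mol, N3- → 0.366 mol.
pKa = −log(1.8 × 10^-5) = 4.745
Henderson–Hasselbalch with mole ratio 0.366/0.405: pH = 4.745 + (-0.044)

pH = 4.70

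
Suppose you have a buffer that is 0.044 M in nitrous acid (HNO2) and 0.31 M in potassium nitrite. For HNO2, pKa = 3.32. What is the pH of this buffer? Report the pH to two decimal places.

Henderson–Hasselbalch: pH = pKa + log([NO2-]/[HNO2]) = 3.32 + log(0.31/0.044)
pH = 3.32 + (+0.848) = 4.17

pH = 4.17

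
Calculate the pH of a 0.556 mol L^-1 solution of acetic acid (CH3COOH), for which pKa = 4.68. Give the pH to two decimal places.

CH3COOH ⇌ CH3COO- + H+
Ka = 10^(−4.68) = 2.09 × 10^-5
From the ICE table, Ka = [H+]²/(0.556 − [H+]) = 2.09 × 10^-5.
Since Ka ≪ C₀, [H+] ≈ √(Ka·C₀) = 3.41 × 10^-3 M.
([H+]/C₀ = 0.61% < 5%, so the approximation holds.)
pH = −log(3.41 × 10^-3) = 2.47

pH = 2.47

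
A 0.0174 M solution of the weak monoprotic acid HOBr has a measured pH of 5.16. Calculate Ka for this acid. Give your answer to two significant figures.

Ka = 2.8 × 10^-9

[H+] = 10^(-5.16) = 6.92 × 10^-6 M
At equilibrium [HA] = 0.0174 − 6.92 × 10^-6 = 1.74 × 10^-2 M
Ka = [H+][A-]/[HA] = (6.92 × 10^-6)² / 1.74 × 10^-2 = 2.8 × 10^-9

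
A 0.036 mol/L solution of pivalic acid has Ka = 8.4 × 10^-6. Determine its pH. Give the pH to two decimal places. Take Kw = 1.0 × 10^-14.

(CH3)3CCOOH ⇌ (CH3)3CCOO- + H+
Ka = [H+]²/(0.036 − [H+]) = 8.4 × 10^-6
Since Ka ≪ C₀, [H+] ≈ √(Ka·C₀) = 5.50 × 10^-4 M.
pH = −log[H+] = −log(5.50 × 10^-4) = 3.26

pH = 3.26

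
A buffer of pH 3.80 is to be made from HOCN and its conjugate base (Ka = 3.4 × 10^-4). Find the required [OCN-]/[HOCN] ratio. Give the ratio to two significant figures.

pKa = -log(3.4 × 10^-4) = 3.469
pH = pKa + log(r) ⇒ log(r) = 3.80 − 3.469 = +0.331
r = [OCN-]/[HOCN] = 10^(+0.331) = 2.14

ratio = 2.1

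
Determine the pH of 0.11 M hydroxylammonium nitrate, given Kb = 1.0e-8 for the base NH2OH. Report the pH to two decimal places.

pH = 3.48

NH3OH+ is the conjugate acid of the weak base NH2OH.
Ka = Kw/Kb = 1.0×10^-14 / 1.0 × 10^-8 = 1.00 × 10^-6
From the ICE table, Ka = x²/(0.11 − x) = 1.00 × 10^-6.
Since Ka ≪ C₀, x ≈ √(Ka·C₀) = 3.32 × 10^-4 M.
Check: 0.3% ionized — well under 5%, approximation valid.
pH = −log[H+] = −log(3.32 × 10^-4) = 3.48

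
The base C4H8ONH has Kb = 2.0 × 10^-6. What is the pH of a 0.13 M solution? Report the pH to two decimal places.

C4H8ONH + H2O ⇌ C4H8ONH2+ + OH-
Let x = [OH-] at equilibrium. Kb = x²/(0.13 − x).
Assume x ≪ 0.13: x ≈ √(2.0 × 10^-6 × 0.13) = 5.10 × 10^-4 M
pOH = 3.29, so pH = 14.00 − pOH = 10.71

pH = 10.71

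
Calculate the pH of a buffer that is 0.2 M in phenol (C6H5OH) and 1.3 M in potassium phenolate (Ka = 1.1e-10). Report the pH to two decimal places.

pH = 10.77

pKa = −log(1.1 × 10^-10) = 9.959
Henderson–Hasselbalch: pH = pKa + log([C6H5O-]/[C6H5OH]) = 9.959 + log(1.3/0.2)
pH = 9.959 + (+0.813) = 10.77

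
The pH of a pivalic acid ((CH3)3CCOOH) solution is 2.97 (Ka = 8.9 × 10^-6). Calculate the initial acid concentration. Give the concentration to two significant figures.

C₀ = 1.3 × 10^-1 M

[H+] = 10^(-2.97) = 1.07 × 10^-3 M = x
Ka = x²/(C₀ − x) ⇒ C₀ = x + x²/Ka
C₀ = 1.07 × 10^-3 + (1.07 × 10^-3)²/(8.9 × 10^-6) = 1.30 × 10^-1 M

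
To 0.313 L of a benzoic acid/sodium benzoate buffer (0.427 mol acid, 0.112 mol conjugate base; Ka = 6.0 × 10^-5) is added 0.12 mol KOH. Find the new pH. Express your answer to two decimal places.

After neutralization: n(C6H5COOH) = 0.307 mol, n(C6H5COO-) = 0.232 mol.
pKa = −log(6.0 × 10^-5) = 4.222
Henderson–Hasselbalch with mole ratio 0.232/0.307: pH = 4.222 + (-0.122)

pH = 4.10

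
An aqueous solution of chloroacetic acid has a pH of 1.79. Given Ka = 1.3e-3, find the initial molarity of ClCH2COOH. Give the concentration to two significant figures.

[H+] = 10^(-1.79) = 1.62 × 10^-2 M = x
Ka = x²/(C₀ − x) ⇒ C₀ = x + x²/Ka
C₀ = 1.62 × 10^-2 + (1.62 × 10^-2)²/(1.3 × 10^-3) = 2.18 × 10^-1 M

C₀ = 2.2 × 10^-1 M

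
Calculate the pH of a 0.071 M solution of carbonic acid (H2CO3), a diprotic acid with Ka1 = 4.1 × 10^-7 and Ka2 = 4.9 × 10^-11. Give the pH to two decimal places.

pH = 3.77

Since Ka1 ≫ Ka2, the first ionization dominates [H+].
Ka1 = x²/(0.071 − x) = 4.1 × 10^-7
x ≈ √(4.1 × 10^-7 × 0.071) = 1.71 × 10^-4 M
pH = −log(1.71 × 10^-4) = 3.77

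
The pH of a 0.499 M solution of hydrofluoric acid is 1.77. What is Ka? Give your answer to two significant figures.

[H+] = 10^(-1.77) = 1.70 × 10^-2 M
At equilibrium [HA] = 0.499 − 1.70 × 10^-2 = 4.82 × 10^-1 M
Ka = [H+][A-]/[HA] = (1.70 × 10^-2)² / 4.82 × 10^-1 = 6.0 × 10^-4

Ka = 6.0 × 10^-4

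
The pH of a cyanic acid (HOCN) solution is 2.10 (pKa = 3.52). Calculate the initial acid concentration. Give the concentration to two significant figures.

C₀ = 2.2 × 10^-1 M

[H+] = 10^(-2.10) = 7.94 × 10^-3 M = x
Ka = 10^(−3.52) = 3.02 × 10^-4
Ka = x²/(C₀ − x) ⇒ C₀ = x + x²/Ka
C₀ = 7.94 × 10^-3 + (7.94 × 10^-3)²/(3.02 × 10^-4) = 2.17 × 10^-1 M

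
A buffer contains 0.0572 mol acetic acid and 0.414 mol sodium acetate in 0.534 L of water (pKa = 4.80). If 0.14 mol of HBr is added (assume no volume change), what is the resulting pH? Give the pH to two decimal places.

After neutralization: n(CH3COOH) = 0.197 mol, n(CH3COO-) = 0.274 mol.
pH = pKa + log([A⁻]/[HA]) = 4.80 + log(0.274/0.197) = 4.80 +0.143

pH = 4.94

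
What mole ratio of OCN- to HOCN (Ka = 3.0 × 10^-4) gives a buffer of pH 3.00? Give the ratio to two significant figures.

ratio = 0.30

pKa = -log(3.0 × 10^-4) = 3.523
pH = pKa + log(r) ⇒ log(r) = 3.00 − 3.523 = -0.523
r = [OCN-]/[HOCN] = 10^(-0.523) = 0.3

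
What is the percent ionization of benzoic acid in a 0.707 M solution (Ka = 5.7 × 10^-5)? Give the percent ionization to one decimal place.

C6H5COOH ⇌ C6H5COO- + H+; let x = [H+] at equilibrium.
x ≈ √(Ka·C₀) = √(5.7 × 10^-5 × 0.707) = 6.35 × 10^-3 M
Fraction ionized = 6.35 × 10^-3 / 0.707 = 0.0090 → 0.9%

0.9%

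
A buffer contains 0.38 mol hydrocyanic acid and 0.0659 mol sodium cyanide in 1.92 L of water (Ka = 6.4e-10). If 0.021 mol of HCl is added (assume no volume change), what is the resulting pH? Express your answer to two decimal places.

pH = 8.24

Added H+ converts CN- to HCN: HCN → 0.401 mol, CN- → 0.0449 mol.
pKa = −log(6.4 × 10^-10) = 9.194
pH = pKa + log([A⁻]/[HA]) = 9.194 + log(0.0449/0.401) = 9.194 -0.951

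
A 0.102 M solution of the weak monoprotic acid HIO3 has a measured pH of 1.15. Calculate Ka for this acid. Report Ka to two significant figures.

Ka = 1.6 × 10^-1

[H+] = 10^(-1.15) = 7.08 × 10^-2 M
At equilibrium [HA] = 0.102 − 7.08 × 10^-2 = 3.12 × 10^-2 M
Ka = [H+][A-]/[HA] = (7.08 × 10^-2)² / 3.12 × 10^-2 = 1.6 × 10^-1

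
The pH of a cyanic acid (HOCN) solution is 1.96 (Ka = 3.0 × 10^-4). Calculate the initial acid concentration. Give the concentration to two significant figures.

C₀ = 4.1 × 10^-1 M

[H+] = 10^(-1.96) = 1.10 × 10^-2 M = x
Ka = x²/(C₀ − x) ⇒ C₀ = x + x²/Ka
C₀ = 1.10 × 10^-2 + (1.10 × 10^-2)²/(3.0 × 10^-4) = 4.14 × 10^-1 M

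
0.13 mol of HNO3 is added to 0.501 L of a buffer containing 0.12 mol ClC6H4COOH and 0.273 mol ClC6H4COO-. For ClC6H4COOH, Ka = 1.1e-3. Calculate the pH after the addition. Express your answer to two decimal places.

Added H+ converts ClC6H4COO- to ClC6H4COOH: ClC6H4COOH → 0.25 mol, ClC6H4COO- → 0.143 mol.
pKa = −log(1.1 × 10^-3) = 2.959
pH = pKa + log([A⁻]/[HA]) = 2.959 + log(0.143/0.25) = 2.959 -0.243

pH = 2.72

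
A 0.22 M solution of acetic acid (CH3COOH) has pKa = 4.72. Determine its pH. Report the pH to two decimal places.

pH = 2.69

CH3COOH ⇌ CH3COO- + H+
Ka = 10^(−4.72) = 1.91 × 10^-5
Ka = x²/(0.22 − x) = 1.91 × 10^-5
Since Ka ≪ C₀, x ≈ √(Ka·C₀) = 2.05 × 10^-3 M.
pH = −log[H+] = −log(2.05 × 10^-3) = 2.69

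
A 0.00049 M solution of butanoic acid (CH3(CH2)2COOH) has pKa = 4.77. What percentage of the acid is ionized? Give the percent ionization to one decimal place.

CH3(CH2)2COOH ⇌ CH3(CH2)2COO- + H+; let x = [H+] at equilibrium.
Ka = 10^(−4.77) = 1.70 × 10^-5
Solve x² + 1.7e-05x − 8.33e-09 = 0 → x = 8.32 × 10^-5 M
Fraction ionized = 8.32 × 10^-5 / 0.00049 = 0.1698 → 17.0%

17.0%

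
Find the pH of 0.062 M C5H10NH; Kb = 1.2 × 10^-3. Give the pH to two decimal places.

C5H10NH + H2O ⇌ C5H10NH2+ + OH-
Kb = [OH-]²/(0.062 − [OH-]) = 1.2 × 10^-3
[OH-] is not negligible relative to C₀; solve [OH-]² + 0.0012·[OH-] − 7.44e-05 = 0.
[OH-] = (−Kb + √(Kb² + 4·Kb·C₀))/2 = 8.05 × 10^-3 M
pOH = −log(8.05 × 10^-3) = 2.09; pH = 14.00 − 2.09 = 11.91

pH = 11.91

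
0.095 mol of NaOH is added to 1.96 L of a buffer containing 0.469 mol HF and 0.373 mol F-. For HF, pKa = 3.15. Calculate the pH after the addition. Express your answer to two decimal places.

pH = 3.25

OH- converts HF to F-: HF → 0.374 mol, F- → 0.468 mol.
Henderson–Hasselbalch with mole ratio 0.468/0.374: pH = 3.15 + (+0.097)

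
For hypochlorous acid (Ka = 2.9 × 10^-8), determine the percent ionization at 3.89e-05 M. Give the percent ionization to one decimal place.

2.7%

HOCl ⇌ OCl- + H+; let x = [H+] at equilibrium.
x ≈ √(Ka·C₀) = √(2.9 × 10^-8 × 3.89e-05) = 1.06 × 10^-6 M
% ionization = x/C₀ × 100% = 1.06 × 10^-6/3.89e-05 × 100% = 2.7%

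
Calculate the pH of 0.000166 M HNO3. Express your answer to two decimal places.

pH = 3.78

HNO3 is a strong acid and dissociates completely, so [H+] = 0.000166 M.
pH = -log(0.000166) = 3.78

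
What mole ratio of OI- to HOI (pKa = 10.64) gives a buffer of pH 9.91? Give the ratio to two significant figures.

ratio = 0.19

pH = pKa + log(r) ⇒ log(r) = 9.91 − 10.64 = -0.73
r = [OI-]/[HOI] = 10^(-0.73) = 0.186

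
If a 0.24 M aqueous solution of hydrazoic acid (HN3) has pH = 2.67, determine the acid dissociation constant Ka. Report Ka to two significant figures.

Ka = 1.9 × 10^-5

[H+] = 10^(-2.67) = 2.14 × 10^-3 M
At equilibrium [HA] = 0.24 − 2.14 × 10^-3 = 2.38 × 10^-1 M
Ka = [H+][A-]/[HA] = (2.14 × 10^-3)² / 2.38 × 10^-1 = 1.9 × 10^-5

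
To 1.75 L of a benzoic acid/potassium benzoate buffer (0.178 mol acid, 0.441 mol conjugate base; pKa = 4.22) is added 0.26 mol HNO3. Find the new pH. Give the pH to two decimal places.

pH = 3.84

Added H+ converts C6H5COO- to C6H5COOH: C6H5COOH → 0.438 mol, C6H5COO- → 0.181 mol.
pH = pKa + log([A⁻]/[HA]) = 4.22 + log(0.181/0.438) = 4.22 -0.384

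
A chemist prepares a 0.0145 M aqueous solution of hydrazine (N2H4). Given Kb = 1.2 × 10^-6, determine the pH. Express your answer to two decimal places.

pH = 10.12

N2H4 + H2O ⇌ N2H5+ + OH-
Kb = [OH-]²/(0.0145 − [OH-]) = 1.2 × 10^-6
Since Kb ≪ C₀, [OH-] ≈ √(Kb·C₀) = 1.32 × 10^-4 M.
Check: 0.91% ionized — well under 5%, approximation valid.
pOH = −log(1.32 × 10^-4) = 3.88; pH = 14.00 − 3.88 = 10.12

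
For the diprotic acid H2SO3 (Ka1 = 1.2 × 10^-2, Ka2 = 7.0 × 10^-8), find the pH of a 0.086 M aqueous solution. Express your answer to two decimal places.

pH = 1.57

Ka1 ≫ Ka2, so treat the first dissociation as the only significant source of H+.
Ka1 = x²/(0.086 − x) = 1.2 × 10^-2
Solving the quadratic: x = (−Ka1 + √(Ka1² + 4·Ka1·C₀))/2 = 2.67 × 10^-2 M
pH = −log(2.67 × 10^-2) = 1.57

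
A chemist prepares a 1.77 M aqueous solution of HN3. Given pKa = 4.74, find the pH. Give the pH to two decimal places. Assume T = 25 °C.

pH = 2.25

HN3 ⇌ N3- + H+
Ka = 10^(−4.74) = 1.82 × 10^-5
From the ICE table, Ka = [H+]²/(1.77 − [H+]) = 1.82 × 10^-5.
Since Ka ≪ C₀, [H+] ≈ √(Ka·C₀) = 5.68 × 10^-3 M.
([H+]/C₀ = 0.32% < 5%, so the approximation holds.)
pH = −log[H+] = −log(5.68 × 10^-3) = 2.25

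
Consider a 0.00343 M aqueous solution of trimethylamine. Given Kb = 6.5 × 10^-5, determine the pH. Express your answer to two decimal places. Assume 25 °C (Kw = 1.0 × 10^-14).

(CH3)3N + H2O ⇌ (CH3)3NH+ + OH-
Kb = [OH-]²/(0.00343 − [OH-]) = 6.5 × 10^-5
The 5% rule fails; solving [OH-]² + Kb·[OH-] − Kb·C₀ = 0 exactly:
[OH-] = [−6.5e-05 + √(6.5e-05² + 8.92e-07)]/2 = 4.41 × 10^-4 M
pOH = 3.36, so pH = 14.00 − pOH = 10.64

pH = 10.64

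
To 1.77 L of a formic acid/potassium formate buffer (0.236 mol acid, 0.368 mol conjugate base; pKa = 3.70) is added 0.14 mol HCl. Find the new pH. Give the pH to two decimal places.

Added H+ converts HCOO- to HCOOH: HCOOH → 0.376 mol, HCOO- → 0.228 mol.
pH = pKa + log([A⁻]/[HA]) = 3.70 + log(0.228/0.376) = 3.70 -0.217

pH = 3.48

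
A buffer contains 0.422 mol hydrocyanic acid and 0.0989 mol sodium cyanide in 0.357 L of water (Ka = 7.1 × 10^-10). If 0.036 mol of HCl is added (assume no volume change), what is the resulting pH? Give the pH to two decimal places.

After neutralization: n(HCN) = 0.458 mol, n(CN-) = 0.0629 mol.
pKa = −log(7.1 × 10^-10) = 9.149
pH = pKa + log([A⁻]/[HA]) = 9.149 + log(0.0629/0.458) = 9.149 -0.862

pH = 8.29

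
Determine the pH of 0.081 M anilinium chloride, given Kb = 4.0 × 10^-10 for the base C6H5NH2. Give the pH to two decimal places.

pH = 2.85

C6H5NH3+ is the conjugate acid of the weak base C6H5NH2.
Ka = Kw/Kb = 1.0×10^-14 / 4.0 × 10^-10 = 2.50 × 10^-5
Ka = [H+]²/(0.081 − [H+]) = 2.50 × 10^-5
Since Ka ≪ C₀, [H+] ≈ √(Ka·C₀) = 1.42 × 10^-3 M.
pH = −log[H+] = −log(1.42 × 10^-3) = 2.85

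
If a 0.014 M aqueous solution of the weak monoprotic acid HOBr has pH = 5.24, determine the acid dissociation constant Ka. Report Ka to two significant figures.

Ka = 2.4 × 10^-9

[H+] = 10^(-5.24) = 5.75 × 10^-6 M
At equilibrium [HA] = 0.014 − 5.75 × 10^-6 = 1.40 × 10^-2 M
Ka = [H+][A-]/[HA] = (5.75 × 10^-6)² / 1.40 × 10^-2 = 2.4 × 10^-9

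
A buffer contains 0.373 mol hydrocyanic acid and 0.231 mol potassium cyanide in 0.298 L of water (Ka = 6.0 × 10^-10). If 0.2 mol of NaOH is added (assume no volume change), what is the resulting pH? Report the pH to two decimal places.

OH- converts HCN to CN-: HCN → 0.173 mol, CN- → 0.431 mol.
pKa = −log(6.0 × 10^-10) = 9.222
pH = pKa + log(n_CN-/n_HCN) = 9.222 + log(0.431/0.173) = 9.222 + (+0.396)

pH = 9.62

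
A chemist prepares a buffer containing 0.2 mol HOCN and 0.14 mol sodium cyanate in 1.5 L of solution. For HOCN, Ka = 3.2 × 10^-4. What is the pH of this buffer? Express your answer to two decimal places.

pKa = −log(3.2 × 10^-4) = 3.495
pH = pKa + log([A⁻]/[HA]) = 3.495 + log(0.14/0.2)
pH = 3.495 + (-0.155) = 3.34

pH = 3.34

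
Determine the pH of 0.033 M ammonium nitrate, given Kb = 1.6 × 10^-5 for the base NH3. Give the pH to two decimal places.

pH = 5.34

NH4+ is the conjugate acid of the weak base NH3.
Ka = Kw/Kb = 1.0×10^-14 / 1.6 × 10^-5 = 6.25 × 10^-10
Ka = [H+]²/(0.033 − [H+]) = 6.25 × 10^-10
Assume [H+] ≪ 0.033: [H+] ≈ √(6.25 × 10^-10 × 0.033) = 4.54 × 10^-6 M
pH = −log[H+] = −log(4.54 × 10^-6) = 5.34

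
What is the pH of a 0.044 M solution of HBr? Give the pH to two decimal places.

HBr is a strong acid and dissociates completely, so [H+] = 0.044 M.
pH = -log(0.044) = 1.36

pH = 1.36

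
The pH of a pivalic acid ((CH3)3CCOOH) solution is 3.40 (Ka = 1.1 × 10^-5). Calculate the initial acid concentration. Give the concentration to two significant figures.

C₀ = 1.5 × 10^-2 M

[H+] = 10^(-3.40) = 3.98 × 10^-4 M = x
Ka = x²/(C₀ − x) ⇒ C₀ = x + x²/Ka
C₀ = 3.98 × 10^-4 + (3.98 × 10^-4)²/(1.1 × 10^-5) = 1.48 × 10^-2 M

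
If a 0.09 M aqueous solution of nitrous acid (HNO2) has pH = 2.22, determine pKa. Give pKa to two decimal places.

[H+] = 10^(-2.22) = 6.03 × 10^-3 M
At equilibrium [HA] = 0.09 − 6.03 × 10^-3 = 8.40 × 10^-2 M
Ka = [H+][A-]/[HA] = (6.03 × 10^-3)² / 8.40 × 10^-2 = 4.33 × 10^-4
pKa = -log(4.33 × 10^-4) = 3.36

pKa = 3.36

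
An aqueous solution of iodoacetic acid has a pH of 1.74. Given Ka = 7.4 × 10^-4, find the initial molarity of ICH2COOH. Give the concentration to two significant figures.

C₀ = 4.7 × 10^-1 M

[H+] = 10^(-1.74) = 1.82 × 10^-2 M = x
Ka = x²/(C₀ − x) ⇒ C₀ = x + x²/Ka
C₀ = 1.82 × 10^-2 + (1.82 × 10^-2)²/(7.4 × 10^-4) = 4.66 × 10^-1 M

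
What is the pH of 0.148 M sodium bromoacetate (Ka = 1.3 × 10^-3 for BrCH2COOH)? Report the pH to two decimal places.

pH = 8.03

BrCH2COO- is the conjugate base of the weak acid BrCH2COOH.
Kb = Kw/Ka = 1.0×10^-14 / 1.3 × 10^-3 = 7.69 × 10^-12
Kb = [OH-]²/(0.148 − [OH-]) = 7.69 × 10^-12
Since Kb ≪ C₀, [OH-] ≈ √(Kb·C₀) = 1.07 × 10^-6 M.
Check: 0.00072% ionized — well under 5%, approximation valid.
pOH = 5.97, so pH = 14.00 − pOH = 8.03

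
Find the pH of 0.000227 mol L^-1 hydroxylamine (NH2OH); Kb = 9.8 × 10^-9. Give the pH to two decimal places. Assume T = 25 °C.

pH = 8.17

NH2OH + H2O ⇌ NH3OH+ + OH-
From the ICE table, Kb = [OH-]²/(0.000227 − [OH-]) = 9.8 × 10^-9.
Since Kb ≪ C₀, [OH-] ≈ √(Kb·C₀) = 1.49 × 10^-6 M.
Check: 0.66% ionized — well under 5%, approximation valid.
pOH = −log(1.49 × 10^-6) = 5.83; pH = 14.00 − 5.83 = 8.17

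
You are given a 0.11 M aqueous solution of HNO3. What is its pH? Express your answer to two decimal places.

HNO3 is a strong acid and dissociates completely, so [H+] = 0.11 M.
pH = -log(0.11) = 0.96

pH = 0.96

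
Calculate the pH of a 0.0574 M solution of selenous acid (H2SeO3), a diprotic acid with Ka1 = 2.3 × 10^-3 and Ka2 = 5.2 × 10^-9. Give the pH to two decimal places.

Since Ka1 ≫ Ka2, the first ionization dominates [H+].
Ka1 = x²/(0.0574 − x) = 2.3 × 10^-3
Solving the quadratic: x = (−Ka1 + √(Ka1² + 4·Ka1·C₀))/2 = 1.04 × 10^-2 M
pH = −log(1.04 × 10^-2) = 1.98

pH = 1.98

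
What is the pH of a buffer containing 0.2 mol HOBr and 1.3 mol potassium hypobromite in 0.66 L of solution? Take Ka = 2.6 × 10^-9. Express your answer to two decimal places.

pKa = −log(2.6 × 10^-9) = 8.585
pH = pKa + log([A⁻]/[HA]) = 8.585 + log(1.3/0.2)
pH = 8.585 + (+0.813) = 9.40

pH = 9.40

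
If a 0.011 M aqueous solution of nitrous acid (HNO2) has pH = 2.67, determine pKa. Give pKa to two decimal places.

[H+] = 10^(-2.67) = 2.14 × 10^-3 M
At equilibrium [HA] = 0.011 − 2.14 × 10^-3 = 8.86 × 10^-3 M
Ka = [H+][A-]/[HA] = (2.14 × 10^-3)² / 8.86 × 10^-3 = 5.17 × 10^-4
pKa = -log(5.17 × 10^-4) = 3.29

pKa = 3.29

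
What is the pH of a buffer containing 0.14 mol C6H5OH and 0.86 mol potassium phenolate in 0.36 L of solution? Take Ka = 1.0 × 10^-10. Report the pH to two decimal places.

pH = 10.79

pKa = −log(1.0 × 10^-10) = 10.000
Using pH = pKa + log([base]/[acid]) with [base]/[acid] = 0.86/0.14:
pH = 10.000 + (+0.788) = 10.79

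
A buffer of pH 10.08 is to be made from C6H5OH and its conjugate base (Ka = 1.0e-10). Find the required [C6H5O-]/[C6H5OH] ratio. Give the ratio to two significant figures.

ratio = 1.2

pKa = -log(1.0 × 10^-10) = 10.000
pH = pKa + log(r) ⇒ log(r) = 10.08 − 10.000 = +0.080
r = [C6H5O-]/[C6H5OH] = 10^(+0.080) = 1.2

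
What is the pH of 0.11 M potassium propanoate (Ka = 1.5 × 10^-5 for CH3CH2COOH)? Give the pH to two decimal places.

CH3CH2COO- is the conjugate base of the weak acid CH3CH2COOH.
Kb = Kw/Ka = 1.0×10^-14 / 1.5 × 10^-5 = 6.67 × 10^-10
Let x = [OH-] at equilibrium. Kb = x²/(0.11 − x).
Assume x ≪ 0.11: x ≈ √(6.67 × 10^-10 × 0.11) = 8.57 × 10^-6 M
pOH = −log(8.57 × 10^-6) = 5.07; pH = 14.00 − 5.07 = 8.93

pH = 8.93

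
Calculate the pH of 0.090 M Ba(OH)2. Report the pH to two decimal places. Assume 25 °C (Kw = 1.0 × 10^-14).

Ba(OH)2 is a strong base (each formula unit releases 2 OH-); [OH-] = 0.18 M.
pOH = -log(0.18) = 0.74
pH = 14.00 - 0.74 = 13.26

pH = 13.26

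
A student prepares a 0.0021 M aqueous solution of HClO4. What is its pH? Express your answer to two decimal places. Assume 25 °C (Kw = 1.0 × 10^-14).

pH = 2.68

HClO4 is a strong acid and dissociates completely, so [H+] = 0.0021 M.
pH = -log(0.0021) = 2.68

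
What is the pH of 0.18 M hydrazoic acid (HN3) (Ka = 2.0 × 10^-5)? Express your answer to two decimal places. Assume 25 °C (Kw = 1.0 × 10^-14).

pH = 2.72

HN3 ⇌ N3- + H+
From the ICE table, Ka = [H+]²/(0.18 − [H+]) = 2.0 × 10^-5.
Assume [H+] ≪ 0.18: [H+] ≈ √(2.0 × 10^-5 × 0.18) = 1.90 × 10^-3 M
([H+]/C₀ = 1.1% < 5%, so the approximation holds.)
pH = −log[H+] = −log(1.90 × 10^-3) = 2.72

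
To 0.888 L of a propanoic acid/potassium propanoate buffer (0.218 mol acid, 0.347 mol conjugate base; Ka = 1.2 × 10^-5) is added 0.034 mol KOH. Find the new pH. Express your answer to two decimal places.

OH- converts CH3CH2COOH to CH3CH2COO-: CH3CH2COOH → 0.184 mol, CH3CH2COO- → 0.381 mol.
pKa = −log(1.2 × 10^-5) = 4.921
pH = pKa + log([A⁻]/[HA]) = 4.921 + log(0.381/0.184) = 4.921 +0.316

pH = 5.24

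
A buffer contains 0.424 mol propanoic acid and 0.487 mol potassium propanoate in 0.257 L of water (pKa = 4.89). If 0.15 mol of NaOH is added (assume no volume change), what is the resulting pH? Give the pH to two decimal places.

After neutralization: n(CH3CH2COOH) = 0.274 mol, n(CH3CH2COO-) = 0.637 mol.
pH = pKa + log([A⁻]/[HA]) = 4.89 + log(0.637/0.274) = 4.89 +0.366

pH = 5.26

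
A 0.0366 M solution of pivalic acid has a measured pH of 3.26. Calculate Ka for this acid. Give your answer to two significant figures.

Ka = 8.4 × 10^-6

[H+] = 10^(-3.26) = 5.50 × 10^-4 M
At equilibrium [HA] = 0.0366 − 5.50 × 10^-4 = 3.60 × 10^-2 M
Ka = [H+][A-]/[HA] = (5.50 × 10^-4)² / 3.60 × 10^-2 = 8.4 × 10^-6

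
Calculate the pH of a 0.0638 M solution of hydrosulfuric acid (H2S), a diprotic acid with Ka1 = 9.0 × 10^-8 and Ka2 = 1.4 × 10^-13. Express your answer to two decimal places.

Ka1 ≫ Ka2, so treat the first dissociation as the only significant source of H+.
Ka1 = x²/(0.0638 − x) = 9.0 × 10^-8
x ≈ √(9.0 × 10^-8 × 0.0638) = 7.58 × 10^-5 M
pH = −log(7.58 × 10^-5) = 4.12

pH = 4.12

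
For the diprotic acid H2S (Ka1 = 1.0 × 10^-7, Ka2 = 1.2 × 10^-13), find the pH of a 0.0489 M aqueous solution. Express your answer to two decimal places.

pH = 4.16

Since Ka1 ≫ Ka2, the first ionization dominates [H+].
Ka1 = x²/(0.0489 − x) = 1.0 × 10^-7
x ≈ √(1.0 × 10^-7 × 0.0489) = 6.99 × 10^-5 M
pH = −log(6.99 × 10^-5) = 4.16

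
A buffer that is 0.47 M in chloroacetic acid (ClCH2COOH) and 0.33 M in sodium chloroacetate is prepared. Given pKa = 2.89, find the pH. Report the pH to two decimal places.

pH = 2.74

Using pH = pKa + log([base]/[acid]) with [base]/[acid] = 0.33/0.47:
pH = 2.89 + (-0.154) = 2.74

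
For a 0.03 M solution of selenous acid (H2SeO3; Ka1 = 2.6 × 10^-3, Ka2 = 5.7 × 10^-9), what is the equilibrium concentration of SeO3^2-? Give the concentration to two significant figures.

5.7 × 10^-9 M

First ionization gives [H+] ≈ [HSeO3-] = 7.63 × 10^-3 M.
Second step: Ka2 = [H+][SeO3^2-]/[HSeO3-] ≈ [SeO3^2-] (since [H+] ≈ [HSeO3-]).
So [SeO3^2-] ≈ Ka2.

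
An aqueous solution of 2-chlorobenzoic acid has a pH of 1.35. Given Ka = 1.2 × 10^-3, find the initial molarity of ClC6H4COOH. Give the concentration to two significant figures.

C₀ = 1.7 M

[H+] = 10^(-1.35) = 4.47 × 10^-2 M = x
Ka = x²/(C₀ − x) ⇒ C₀ = x + x²/Ka
C₀ = 4.47 × 10^-2 + (4.47 × 10^-2)²/(1.2 × 10^-3) = 1.71 M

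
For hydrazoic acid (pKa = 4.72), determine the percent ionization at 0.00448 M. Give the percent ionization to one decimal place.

HN3 ⇌ N3- + H+; let x = [H+] at equilibrium.
Ka = 10^(−4.72) = 1.91 × 10^-5
Ka = x²/(C₀ − x); solving the quadratic gives x = 2.83 × 10^-4 M.
% ionization = x/C₀ × 100% = 2.83 × 10^-4/0.00448 × 100% = 6.3%

6.3%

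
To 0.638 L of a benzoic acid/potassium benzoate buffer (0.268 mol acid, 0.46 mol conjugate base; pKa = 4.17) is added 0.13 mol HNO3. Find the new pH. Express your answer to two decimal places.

After neutralization: n(C6H5COOH) = 0.398 mol, n(C6H5COO-) = 0.33 mol.
pH = pKa + log([A⁻]/[HA]) = 4.17 + log(0.33/0.398) = 4.17 -0.081

pH = 4.09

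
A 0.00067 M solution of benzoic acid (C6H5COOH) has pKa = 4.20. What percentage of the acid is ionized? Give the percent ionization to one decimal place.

C6H5COOH ⇌ C6H5COO- + H+; let x = [H+] at equilibrium.
Ka = 10^(−4.20) = 6.31 × 10^-5
Ka = x²/(C₀ − x); solving the quadratic gives x = 1.76 × 10^-4 M.
% ionization = x/C₀ × 100% = 1.76 × 10^-4/0.00067 × 100% = 26.3%

26.3%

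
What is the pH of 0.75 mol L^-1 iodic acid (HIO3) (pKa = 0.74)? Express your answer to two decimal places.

HIO3 ⇌ IO3- + H+
Ka = 10^(−0.74) = 1.82 × 10^-1
Ka = x²/(0.75 − x) = 1.82 × 10^-1
Here C₀/Ka ≈ 4.12, so the small-x approximation fails. Use the quadratic:
x = (−Ka + √(Ka² + 4·Ka·C₀))/2 = 2.90 × 10^-1 M
pH = −log[H+] = −log(2.90 × 10^-1) = 0.54

pH = 0.54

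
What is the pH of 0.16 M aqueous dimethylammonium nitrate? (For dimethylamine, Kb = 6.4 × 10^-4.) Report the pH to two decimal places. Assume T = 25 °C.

(CH3)2NH2+ is the conjugate acid of the weak base (CH3)2NH.
Ka = Kw/Kb = 1.0×10^-14 / 6.4 × 10^-4 = 1.56 × 10^-11
Ka = [H+]²/(0.16 − [H+]) = 1.56 × 10^-11
Since Ka ≪ C₀, [H+] ≈ √(Ka·C₀) = 1.58 × 10^-6 M.
Check: 0.00099% ionized — well under 5%, approximation valid.
pH = −log(1.58 × 10^-6) = 5.80

pH = 5.80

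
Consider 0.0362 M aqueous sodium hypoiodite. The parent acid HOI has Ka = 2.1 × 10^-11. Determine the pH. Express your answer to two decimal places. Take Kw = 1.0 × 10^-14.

OI- is the conjugate base of the weak acid HOI.
Kb = Kw/Ka = 1.0×10^-14 / 2.1 × 10^-11 = 4.76 × 10^-4
Let x = [OH-] at equilibrium. Kb = x²/(0.0362 − x).
Here C₀/Kb ≈ 76.1, so the small-x approximation fails. Use the quadratic:
x = (−Kb + √(Kb² + 4·Kb·C₀))/2 = 3.92 × 10^-3 M
pOH = −log(3.92 × 10^-3) = 2.41; pH = 14.00 − 2.41 = 11.59

pH = 11.59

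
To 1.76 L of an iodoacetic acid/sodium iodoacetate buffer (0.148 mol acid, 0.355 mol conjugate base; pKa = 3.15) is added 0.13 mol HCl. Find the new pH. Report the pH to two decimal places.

pH = 3.06

After neutralization: n(ICH2COOH) = 0.278 mol, n(ICH2COO-) = 0.225 mol.
Henderson–Hasselbalch with mole ratio 0.225/0.278: pH = 3.15 + (-0.092)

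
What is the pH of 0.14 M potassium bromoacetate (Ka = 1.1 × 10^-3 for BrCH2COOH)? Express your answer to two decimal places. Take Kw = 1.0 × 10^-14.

BrCH2COO- is the conjugate base of the weak acid BrCH2COOH.
Kb = Kw/Ka = 1.0×10^-14 / 1.1 × 10^-3 = 9.09 × 10^-12
From the ICE table, Kb = [OH-]²/(0.14 − [OH-]) = 9.09 × 10^-12.
Neglecting [OH-] in the denominator: [OH-] = √(9.09 × 10^-12 × 0.14) = 1.13 × 10^-6 M
pOH = 5.95, so pH = 14.00 − pOH = 8.05

pH = 8.05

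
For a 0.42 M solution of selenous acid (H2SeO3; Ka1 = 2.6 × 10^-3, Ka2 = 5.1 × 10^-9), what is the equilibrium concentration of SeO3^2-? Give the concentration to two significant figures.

5.1 × 10^-9 M

First ionization gives [H+] ≈ [HSeO3-] = 3.18 × 10^-2 M.
Second step: Ka2 = [H+][SeO3^2-]/[HSeO3-] ≈ [SeO3^2-] (since [H+] ≈ [HSeO3-]).
So [SeO3^2-] ≈ Ka2.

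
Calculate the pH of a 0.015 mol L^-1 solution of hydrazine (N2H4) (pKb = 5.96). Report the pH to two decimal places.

pH = 10.11

N2H4 + H2O ⇌ N2H5+ + OH-
Kb = 10^(−5.96) = 1.10 × 10^-6
From the ICE table, Kb = x²/(0.015 − x) = 1.10 × 10^-6.
Neglecting x in the denominator: x = √(1.10 × 10^-6 × 0.015) = 1.28 × 10^-4 M
pOH = 3.89, so pH = 14.00 − pOH = 10.11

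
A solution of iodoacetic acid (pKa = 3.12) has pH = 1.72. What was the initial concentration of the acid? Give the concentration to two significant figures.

C₀ = 5.0 × 10^-1 M

[H+] = 10^(-1.72) = 1.91 × 10^-2 M = x
Ka = 10^(−3.12) = 7.59 × 10^-4
Ka = x²/(C₀ − x) ⇒ C₀ = x + x²/Ka
C₀ = 1.91 × 10^-2 + (1.91 × 10^-2)²/(7.59 × 10^-4) = 5.00 × 10^-1 M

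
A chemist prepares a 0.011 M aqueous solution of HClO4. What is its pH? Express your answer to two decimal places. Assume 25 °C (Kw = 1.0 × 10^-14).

pH = 1.96

HClO4 is a strong acid and dissociates completely, so [H+] = 0.011 M.
pH = -log(0.011) = 1.96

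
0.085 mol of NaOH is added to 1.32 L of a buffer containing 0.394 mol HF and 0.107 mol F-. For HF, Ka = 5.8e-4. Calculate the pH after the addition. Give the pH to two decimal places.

pH = 3.03

After neutralization: n(HF) = 0.309 mol, n(F-) = 0.192 mol.
pKa = −log(5.8 × 10^-4) = 3.237
pH = pKa + log(n_F-/n_HF) = 3.237 + log(0.192/0.309) = 3.237 + (-0.207)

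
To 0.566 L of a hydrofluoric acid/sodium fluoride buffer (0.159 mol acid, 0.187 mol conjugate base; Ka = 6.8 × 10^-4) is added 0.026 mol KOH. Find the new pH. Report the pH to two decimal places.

OH- converts HF to F-: HF → 0.133 mol, F- → 0.213 mol.
pKa = −log(6.8 × 10^-4) = 3.167
Henderson–Hasselbalch with mole ratio 0.213/0.133: pH = 3.167 + (+0.205)

pH = 3.37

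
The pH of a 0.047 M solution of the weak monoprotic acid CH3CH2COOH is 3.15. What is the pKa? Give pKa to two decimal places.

[H+] = 10^(-3.15) = 7.08 × 10^-4 M
At equilibrium [HA] = 0.047 − 7.08 × 10^-4 = 4.63 × 10^-2 M
Ka = [H+][A-]/[HA] = (7.08 × 10^-4)² / 4.63 × 10^-2 = 1.08 × 10^-5
pKa = -log(1.08 × 10^-5) = 4.97

pKa = 4.97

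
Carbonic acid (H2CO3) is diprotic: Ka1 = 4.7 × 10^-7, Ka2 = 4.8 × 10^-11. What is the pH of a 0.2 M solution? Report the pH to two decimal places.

pH = 3.51

Since Ka1 ≫ Ka2, the first ionization dominates [H+].
Ka1 = x²/(0.2 − x) = 4.7 × 10^-7
x ≈ √(4.7 × 10^-7 × 0.2) = 3.07 × 10^-4 M
pH = −log(3.07 × 10^-4) = 3.51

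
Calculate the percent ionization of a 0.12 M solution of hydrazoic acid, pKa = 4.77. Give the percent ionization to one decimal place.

1.2%

HN3 ⇌ N3- + H+; let x = [H+] at equilibrium.
Ka = 10^(−4.77) = 1.70 × 10^-5
x ≈ √(Ka·C₀) = √(1.70 × 10^-5 × 0.12) = 1.43 × 10^-3 M
% ionization = x/C₀ × 100% = 1.43 × 10^-3/0.12 × 100% = 1.2%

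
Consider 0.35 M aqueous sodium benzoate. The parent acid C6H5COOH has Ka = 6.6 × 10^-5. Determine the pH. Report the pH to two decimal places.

pH = 8.86

C6H5COO- is the conjugate base of the weak acid C6H5COOH.
Kb = Kw/Ka = 1.0×10^-14 / 6.6 × 10^-5 = 1.52 × 10^-10
From the ICE table, Kb = [OH-]²/(0.35 − [OH-]) = 1.52 × 10^-10.
Neglecting [OH-] in the denominator: [OH-] = √(1.52 × 10^-10 × 0.35) = 7.29 × 10^-6 M
Check: 0.0021% ionized — well under 5%, approximation valid.
pOH = −log(7.29 × 10^-6) = 5.14; pH = 14.00 − 5.14 = 8.86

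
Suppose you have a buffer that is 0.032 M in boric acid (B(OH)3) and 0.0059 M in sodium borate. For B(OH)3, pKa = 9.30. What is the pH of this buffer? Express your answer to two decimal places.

pH = 8.57

Henderson–Hasselbalch: pH = pKa + log([B(OH)4-]/[B(OH)3]) = 9.30 + log(0.0059/0.032)
pH = 9.30 + (-0.734) = 8.57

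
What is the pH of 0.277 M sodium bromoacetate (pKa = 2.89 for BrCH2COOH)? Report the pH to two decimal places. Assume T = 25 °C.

pH = 8.17

BrCH2COO- is the conjugate base of the weak acid BrCH2COOH.
Ka = 10^(−2.89) = 1.29 × 10^-3
Kb = Kw/Ka = 1.0×10^-14 / 1.29 × 10^-3 = 7.75 × 10^-12
Let x = [OH-] at equilibrium. Kb = x²/(0.277 − x).
Since Kb ≪ C₀, x ≈ √(Kb·C₀) = 1.47 × 10^-6 M.
pOH = −log(1.47 × 10^-6) = 5.83; pH = 14.00 − 5.83 = 8.17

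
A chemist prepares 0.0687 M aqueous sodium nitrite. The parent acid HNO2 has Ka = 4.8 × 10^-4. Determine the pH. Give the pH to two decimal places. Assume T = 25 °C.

NO2- is the conjugate base of the weak acid HNO2.
Kb = Kw/Ka = 1.0×10^-14 / 4.8 × 10^-4 = 2.08 × 10^-11
From the ICE table, Kb = [OH-]²/(0.0687 − [OH-]) = 2.08 × 10^-11.
Since Kb ≪ C₀, [OH-] ≈ √(Kb·C₀) = 1.20 × 10^-6 M.
pOH = −log(1.20 × 10^-6) = 5.92; pH = 14.00 − 5.92 = 8.08

pH = 8.08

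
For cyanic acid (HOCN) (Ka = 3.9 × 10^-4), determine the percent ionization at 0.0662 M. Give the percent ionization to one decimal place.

7.4%

HOCN ⇌ OCN- + H+; let x = [H+] at equilibrium.
Ka = x²/(C₀ − x); solving the quadratic gives x = 4.89 × 10^-3 M.
% ionization = x/C₀ × 100% = 4.89 × 10^-3/0.0662 × 100% = 7.4%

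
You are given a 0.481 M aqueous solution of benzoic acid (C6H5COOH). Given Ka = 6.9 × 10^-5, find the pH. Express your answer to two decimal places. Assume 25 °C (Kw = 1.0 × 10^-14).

C6H5COOH ⇌ C6H5COO- + H+
Ka = x²/(0.481 − x) = 6.9 × 10^-5
Assume x ≪ 0.481: x ≈ √(6.9 × 10^-5 × 0.481) = 5.76 × 10^-3 M
(x/C₀ = 1.2% < 5%, so the approximation holds.)
pH = −log(5.76 × 10^-3) = 2.24

pH = 2.24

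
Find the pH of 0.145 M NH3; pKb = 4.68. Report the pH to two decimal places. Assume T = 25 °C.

NH3 + H2O ⇌ NH4+ + OH-
Kb = 10^(−4.68) = 2.09 × 10^-5
From the ICE table, Kb = x²/(0.145 − x) = 2.09 × 10^-5.
Assume x ≪ 0.145: x ≈ √(2.09 × 10^-5 × 0.145) = 1.74 × 10^-3 M
pOH = 2.76, so pH = 14.00 − pOH = 11.24

pH = 11.24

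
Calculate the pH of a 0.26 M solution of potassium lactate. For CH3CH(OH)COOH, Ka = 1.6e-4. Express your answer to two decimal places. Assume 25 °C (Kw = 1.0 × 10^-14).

pH = 8.61

CH3CH(OH)COO- is the conjugate base of the weak acid CH3CH(OH)COOH.
Kb = Kw/Ka = 1.0×10^-14 / 1.6 × 10^-4 = 6.25 × 10^-11
Kb = x²/(0.26 − x) = 6.25 × 10^-11
Neglecting x in the denominator: x = √(6.25 × 10^-11 × 0.26) = 4.03 × 10^-6 M
(x/C₀ = 0.0016% < 5%, so the approximation holds.)
pOH = 5.39, so pH = 14.00 − pOH = 8.61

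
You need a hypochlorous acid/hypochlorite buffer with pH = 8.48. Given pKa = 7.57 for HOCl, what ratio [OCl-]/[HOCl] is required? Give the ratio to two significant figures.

ratio = 8.1

pH = pKa + log(r) ⇒ log(r) = 8.48 − 7.57 = +0.91
r = [OCl-]/[HOCl] = 10^(+0.91) = 8.13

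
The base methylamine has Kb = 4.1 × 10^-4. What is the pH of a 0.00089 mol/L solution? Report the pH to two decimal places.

CH3NH2 + H2O ⇌ CH3NH3+ + OH-
From the ICE table, Kb = [OH-]²/(0.00089 − [OH-]) = 4.1 × 10^-4.
[OH-] is not negligible relative to C₀; solve [OH-]² + 0.00041·[OH-] − 3.65e-07 = 0.
[OH-] = (−Kb + √(Kb² + 4·Kb·C₀))/2 = 4.33 × 10^-4 M
pOH = −log(4.33 × 10^-4) = 3.36; pH = 14.00 − 3.36 = 10.64

pH = 10.64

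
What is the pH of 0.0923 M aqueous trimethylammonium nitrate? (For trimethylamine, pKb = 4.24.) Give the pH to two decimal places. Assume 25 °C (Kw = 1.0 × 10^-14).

pH = 5.40

(CH3)3NH+ is the conjugate acid of the weak base (CH3)3N.
Kb = 10^(−4.24) = 5.75 × 10^-5
Ka = Kw/Kb = 1.0×10^-14 / 5.75 × 10^-5 = 1.74 × 10^-10
Ka = x²/(0.0923 − x) = 1.74 × 10^-10
Assume x ≪ 0.0923: x ≈ √(1.74 × 10^-10 × 0.0923) = 4.01 × 10^-6 M
Check: 0.0043% ionized — well under 5%, approximation valid.
pH = −log(4.01 × 10^-6) = 5.40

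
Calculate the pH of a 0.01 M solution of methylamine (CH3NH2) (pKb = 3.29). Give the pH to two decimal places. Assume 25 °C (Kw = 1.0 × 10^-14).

pH = 11.31

CH3NH2 + H2O ⇌ CH3NH3+ + OH-
Kb = 10^(−3.29) = 5.13 × 10^-4
From the ICE table, Kb = x²/(0.01 − x) = 5.13 × 10^-4.
x is not negligible relative to C₀; solve x² + 0.000513·x − 5.13e-06 = 0.
x = (−Kb + √(Kb² + 4·Kb·C₀))/2 = 2.02 × 10^-3 M
pOH = −log(2.02 × 10^-3) = 2.69; pH = 14.00 − 2.69 = 11.31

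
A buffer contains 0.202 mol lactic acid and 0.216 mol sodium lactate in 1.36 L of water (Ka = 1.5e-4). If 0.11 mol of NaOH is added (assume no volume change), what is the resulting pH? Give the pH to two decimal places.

pH = 4.37

OH- converts CH3CH(OH)COOH to CH3CH(OH)COO-: CH3CH(OH)COOH → 0.092 mol, CH3CH(OH)COO- → 0.326 mol.
pKa = −log(1.5 × 10^-4) = 3.824
pH = pKa + log([A⁻]/[HA]) = 3.824 + log(0.326/0.092) = 3.824 +0.549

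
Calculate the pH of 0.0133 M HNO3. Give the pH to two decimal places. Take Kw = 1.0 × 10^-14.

HNO3 is a strong acid and dissociates completely, so [H+] = 0.0133 M.
pH = -log(0.0133) = 1.88

pH = 1.88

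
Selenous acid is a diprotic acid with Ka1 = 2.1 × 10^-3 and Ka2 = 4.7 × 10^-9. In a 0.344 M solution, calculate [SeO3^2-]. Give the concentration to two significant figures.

4.7 × 10^-9 M

First ionization gives [H+] ≈ [HSeO3-] = 2.58 × 10^-2 M.
Second step: Ka2 = [H+][SeO3^2-]/[HSeO3-] ≈ [SeO3^2-] (since [H+] ≈ [HSeO3-]).
So [SeO3^2-] ≈ Ka2.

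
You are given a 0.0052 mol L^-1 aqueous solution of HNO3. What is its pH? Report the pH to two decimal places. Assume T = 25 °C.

HNO3 is a strong acid and dissociates completely, so [H+] = 0.0052 M.
pH = -log(0.0052) = 2.28

pH = 2.28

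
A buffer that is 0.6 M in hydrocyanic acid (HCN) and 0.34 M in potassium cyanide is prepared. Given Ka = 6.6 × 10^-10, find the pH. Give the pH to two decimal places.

pKa = −log(6.6 × 10^-10) = 9.180
pH = pKa + log([A⁻]/[HA]) = 9.180 + log(0.34/0.6)
pH = 9.180 + (-0.247) = 8.93

pH = 8.93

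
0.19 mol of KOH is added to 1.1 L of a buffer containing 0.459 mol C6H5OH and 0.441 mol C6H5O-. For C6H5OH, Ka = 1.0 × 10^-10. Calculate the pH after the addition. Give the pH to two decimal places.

OH- converts C6H5OH to C6H5O-: C6H5OH → 0.269 mol, C6H5O- → 0.631 mol.
pKa = −log(1.0 × 10^-10) = 10.000
pH = pKa + log([A⁻]/[HA]) = 10.000 + log(0.631/0.269) = 10.000 +0.370

pH = 10.37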